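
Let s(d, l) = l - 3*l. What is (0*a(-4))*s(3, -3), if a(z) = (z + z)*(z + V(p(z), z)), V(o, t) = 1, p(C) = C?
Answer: 0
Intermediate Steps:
s(d, l) = -2*l
a(z) = 2*z*(1 + z) (a(z) = (z + z)*(z + 1) = (2*z)*(1 + z) = 2*z*(1 + z))
(0*a(-4))*s(3, -3) = (0*(2*(-4)*(1 - 4)))*(-2*(-3)) = (0*(2*(-4)*(-3)))*6 = (0*24)*6 = 0*6 = 0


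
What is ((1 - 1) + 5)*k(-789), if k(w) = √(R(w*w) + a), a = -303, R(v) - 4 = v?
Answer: 5*√622222 ≈ 3944.1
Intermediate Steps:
R(v) = 4 + v
k(w) = √(-299 + w²) (k(w) = √((4 + w*w) - 303) = √((4 + w²) - 303) = √(-299 + w²))
((1 - 1) + 5)*k(-789) = ((1 - 1) + 5)*√(-299 + (-789)²) = (0 + 5)*√(-299 + 622521) = 5*√622222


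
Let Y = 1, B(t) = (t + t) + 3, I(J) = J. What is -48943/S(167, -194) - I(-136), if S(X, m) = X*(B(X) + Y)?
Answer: 7627713/56446 ≈ 135.13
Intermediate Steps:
B(t) = 3 + 2*t (B(t) = 2*t + 3 = 3 + 2*t)
S(X, m) = X*(4 + 2*X) (S(X, m) = X*((3 + 2*X) + 1) = X*(4 + 2*X))
-48943/S(167, -194) - I(-136) = -48943*1/(334*(2 + 167)) - 1*(-136) = -48943/(2*167*169) + 136 = -48943/56446 + 136 = 7627713/56446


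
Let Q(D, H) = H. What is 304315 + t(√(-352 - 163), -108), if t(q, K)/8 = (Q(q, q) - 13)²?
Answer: 301547 - 208*I*√515 ≈ 3.0155e+5 - 4720.3*I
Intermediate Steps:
t(q, K) = 8*(-13 + q)² (t(q, K) = 8*(q - 13)² = 8*(-13 + q)²)
304315 + t(√(-352 - 163), -108) = 304315 + 8*(-13 + √(-352 - 163))² = 304315 + 8*(-13 + √(-515))² = 304315 + 8*(-13 + I*√515)²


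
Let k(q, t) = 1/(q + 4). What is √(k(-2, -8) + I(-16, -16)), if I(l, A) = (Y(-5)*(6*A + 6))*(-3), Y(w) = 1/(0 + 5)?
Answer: √218/2 ≈ 7.3824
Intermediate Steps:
Y(w) = ⅕ (Y(w) = 1/5 = ⅕)
k(q, t) = 1/(4 + q)
I(l, A) = -18/5 - 18*A/5 (I(l, A) = ((6*A + 6)/5)*(-3) = ((6 + 6*A)/5)*(-3) = (6/5 + 6*A/5)*(-3) = -18/5 - 18*A/5)
√(k(-2, -8) + I(-16, -16)) = √(1/(4 - 2) + (-18/5 - 18/5*(-16))) = √(1/2 + (-18/5 + 288/5)) = √(½ + 54) = √(109/2) = √218/2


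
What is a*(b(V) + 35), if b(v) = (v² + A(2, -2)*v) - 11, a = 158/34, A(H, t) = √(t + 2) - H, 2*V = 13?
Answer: 16827/68 ≈ 247.46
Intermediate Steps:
V = 13/2 (V = (½)*13 = 13/2 ≈ 6.5000)
A(H, t) = √(2 + t) - H
a = 79/17 (a = 158*(1/34) = 79/17 ≈ 4.6471)
b(v) = -11 + v² - 2*v (b(v) = (v² + (√(2 - 2) - 1*2)*v) - 11 = (v² + (√0 - 2)*v) - 11 = (v² + (0 - 2)*v) - 11 = (v² - 2*v) - 11 = -11 + v² - 2*v)
a*(b(V) + 35) = 79*((-11 + (13/2)² - 2*13/2) + 35)/17 = 79*((-11 + 169/4 - 13) + 35)/17 = 79*(73/4 + 35)/17 = (79/17)*(213/4) = 16827/68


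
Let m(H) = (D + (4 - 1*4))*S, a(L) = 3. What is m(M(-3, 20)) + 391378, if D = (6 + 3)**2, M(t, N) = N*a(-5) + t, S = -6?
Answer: 390892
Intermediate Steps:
M(t, N) = t + 3*N (M(t, N) = N*3 + t = 3*N + t = t + 3*N)
D = 81 (D = 9**2 = 81)
m(H) = -486 (m(H) = (81 + (4 - 1*4))*(-6) = (81 + (4 - 4))*(-6) = (81 + 0)*(-6) = 81*(-6) = -486)
m(M(-3, 20)) + 391378 = -486 + 391378 = 390892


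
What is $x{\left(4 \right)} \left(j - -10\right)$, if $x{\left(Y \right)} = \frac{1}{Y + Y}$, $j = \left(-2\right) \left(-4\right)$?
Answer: $\frac{9}{4} \approx 2.25$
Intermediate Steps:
$j = 8$
$x{\left(Y \right)} = \frac{1}{2 Y}$
$x{\left(4 \right)} \left(j - -10\right) = \frac{1}{2 \cdot 4} \left(8 - -10\right) = \frac{1}{2} \cdot \frac{1}{4} \left(8 + 10\right) = \frac{1}{8} \cdot 18 = \frac{9}{4}$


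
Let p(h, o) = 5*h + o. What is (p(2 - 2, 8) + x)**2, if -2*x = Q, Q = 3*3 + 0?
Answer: 49/4 ≈ 12.250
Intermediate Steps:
p(h, o) = o + 5*h
Q = 9 (Q = 9 + 0 = 9)
x = -9/2 (x = -1/2*9 = -9/2 ≈ -4.5000)
(p(2 - 2, 8) + x)**2 = ((8 + 5*(2 - 2)) - 9/2)**2 = ((8 + 5*0) - 9/2)**2 = ((8 + 0) - 9/2)**2 = (8 - 9/2)**2 = (7/2)**2 = 49/4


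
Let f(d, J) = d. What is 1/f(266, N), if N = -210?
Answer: 1/266 ≈ 0.0037594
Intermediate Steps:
1/f(266, N) = 1/266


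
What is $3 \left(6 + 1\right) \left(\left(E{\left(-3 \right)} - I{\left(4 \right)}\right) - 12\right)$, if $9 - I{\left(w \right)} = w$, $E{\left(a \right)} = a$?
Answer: $-420$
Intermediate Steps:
$I{\left(w \right)} = 9 - w$
$3 \left(6 + 1\right) \left(\left(E{\left(-3 \right)} - I{\left(4 \right)}\right) - 12\right) = 3 \left(6 + 1\right) \left(\left(-3 - \left(9 - 4\right)\right) - 12\right) = 3 \cdot 7 \left(\left(-3 - \left(9 - 4\right)\right) - 12\right) = 21 \left(\left(-3 - 5\right) - 12\right) = 21 \left(-8 - 12\right) = 21 \left(-20\right) = -420$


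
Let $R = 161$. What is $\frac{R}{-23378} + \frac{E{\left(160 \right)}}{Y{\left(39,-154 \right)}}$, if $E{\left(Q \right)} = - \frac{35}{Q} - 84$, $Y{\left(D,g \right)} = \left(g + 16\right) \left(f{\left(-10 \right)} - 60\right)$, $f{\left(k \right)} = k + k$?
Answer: $- \frac{11988179}{825897984} \approx -0.014515$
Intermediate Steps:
$f{\left(k \right)} = 2 k$
$Y{\left(D,g \right)} = -1280 - 80 g$ ($Y{\left(D,g \right)} = \left(g + 16\right) \left(2 \left(-10\right) - 60\right) = \left(16 + g\right) \left(-20 - 60\right) = \left(16 + g\right) \left(-80\right) = -1280 - 80 g$)
$E{\left(Q \right)} = -84 - \frac{35}{Q}$
$\frac{R}{-23378} + \frac{E{\left(160 \right)}}{Y{\left(39,-154 \right)}} = \frac{161}{-23378} + \frac{-84 - \frac{35}{160}}{-1280 - -12320} = 161 \left(- \frac{1}{23378}\right) + \frac{-84 - \frac{7}{32}}{-1280 + 12320} = - \frac{161}{23378} + \frac{-84 - \frac{7}{32}}{11040} = - \frac{161}{23378} - \frac{539}{70656} = - \frac{11988179}{825897984}$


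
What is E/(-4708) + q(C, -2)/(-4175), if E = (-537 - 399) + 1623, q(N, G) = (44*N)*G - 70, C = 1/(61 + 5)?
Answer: -7597163/58967700 ≈ -0.12884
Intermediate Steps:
C = 1/66 ≈ 0.015152
q(N, G) = -70 + 44*G*N (q(N, G) = 44*G*N - 70 = -70 + 44*G*N)
E = 687 (E = -936 + 1623 = 687)
E/(-4708) + q(C, -2)/(-4175) = 687/(-4708) + (-70 + 44*(-2)*(1/66))/(-4175) = 687*(-1/4708) + (-70 - 4/3)*(-1/4175) = -687/4708 - 214/3*(-1/4175) = -687/4708 + 214/12525 = -7597163/58967700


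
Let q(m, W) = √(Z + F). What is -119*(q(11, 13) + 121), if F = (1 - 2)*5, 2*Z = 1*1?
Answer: -14399 - 357*I*√2/2 ≈ -14399.0 - 252.44*I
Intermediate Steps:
Z = ½ (Z = (1*1)/2 = (½)*1 = ½ ≈ 0.50000)
F = -5 (F = -1*5 = -5)
q(m, W) = 3*I*√2/2 (q(m, W) = √(½ - 5) = √(-9/2) = 3*I*√2/2)
-119*(q(11, 13) + 121) = -119*(3*I*√2/2 + 121) = -119*(121 + 3*I*√2/2) = -14399 - 357*I*√2/2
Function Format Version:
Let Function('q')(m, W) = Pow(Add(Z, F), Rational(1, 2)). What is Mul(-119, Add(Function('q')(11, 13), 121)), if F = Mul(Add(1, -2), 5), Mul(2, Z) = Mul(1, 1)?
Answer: Add(-14399, Mul(Rational(-357, 2), I, Pow(2, Rational(1, 2)))) ≈ Add(-14399., Mul(-252.44, I))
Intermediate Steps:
Z = Rational(1, 2) (Z = Mul(Rational(1, 2), Mul(1, 1)) = Mul(Rational(1, 2), 1) = Rational(1, 2) ≈ 0.50000)
F = -5 (F = Mul(-1, 5) = -5)
Function('q')(m, W) = Mul(Rational(3, 2), I, Pow(2, Rational(1, 2))) (Function('q')(m, W) = Pow(Add(Rational(1, 2), -5), Rational(1, 2)) = Pow(Rational(-9, 2), Rational(1, 2)) = Mul(Rational(3, 2), I, Pow(2, Rational(1, 2))))
Mul(-119, Add(Function('q')(11, 13), 121)) = Mul(-119, Add(Mul(Rational(3, 2), I, Pow(2, Rational(1, 2))), 121)) = Mul(-119, Add(121, Mul(Rational(3, 2), I, Pow(2, Rational(1, 2))))) = Add(-14399, Mul(Rational(-357, 2), I, Pow(2, Rational(1, 2))))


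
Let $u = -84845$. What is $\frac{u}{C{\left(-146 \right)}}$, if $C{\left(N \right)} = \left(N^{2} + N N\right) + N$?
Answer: $- \frac{84845}{42486} \approx -1.997$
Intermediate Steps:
$C{\left(N \right)} = N + 2 N^{2}$ ($C{\left(N \right)} = \left(N^{2} + N^{2}\right) + N = 2 N^{2} + N = N + 2 N^{2}$)
$\frac{u}{C{\left(-146 \right)}} = - \frac{84845}{\left(-146\right) \left(1 + 2 \left(-146\right)\right)} = - \frac{84845}{\left(-146\right) \left(1 - 292\right)} = - \frac{84845}{\left(-146\right) \left(-291\right)} = - \frac{84845}{42486}$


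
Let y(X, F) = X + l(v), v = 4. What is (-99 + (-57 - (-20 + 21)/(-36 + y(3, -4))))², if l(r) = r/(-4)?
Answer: 28121809/1156 ≈ 24327.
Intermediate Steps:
l(r) = -r/4 (l(r) = r*(-¼) = -r/4)
y(X, F) = -1 + X (y(X, F) = X - ¼*4 = X - 1 = -1 + X)
(-99 + (-57 - (-20 + 21)/(-36 + y(3, -4))))² = (-99 + (-57 - (-20 + 21)/(-36 + (-1 + 3))))² = (-99 + (-57 - 1/(-36 + 2)))² = (-99 + (-57 - 1/(-34)))² = (-99 + (-57 - (-1)/34))² = (-99 + (-57 - 1*(-1/34)))² = (-99 + (-57 + 1/34))² = (-99 - 1937/34)² = (-5303/34)² = 28121809/1156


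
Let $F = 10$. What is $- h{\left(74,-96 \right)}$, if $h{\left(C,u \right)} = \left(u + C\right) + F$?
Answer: $12$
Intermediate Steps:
$h{\left(C,u \right)} = 10 + C + u$ ($h{\left(C,u \right)} = \left(u + C\right) + 10 = \left(C + u\right) + 10 = 10 + C + u$)
$- h{\left(74,-96 \right)} = - (10 + 74 - 96) = \left(-1\right) \left(-12\right) = 12$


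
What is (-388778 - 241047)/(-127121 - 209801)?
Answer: 629825/336922 ≈ 1.8694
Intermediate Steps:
(-388778 - 241047)/(-127121 - 209801) = -629825/(-336922) = -629825*(-1/336922) = 629825/336922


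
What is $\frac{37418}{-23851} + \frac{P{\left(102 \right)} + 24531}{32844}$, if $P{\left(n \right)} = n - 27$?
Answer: $- \frac{273691}{333914} \approx -0.81964$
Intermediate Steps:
$P{\left(n \right)} = -27 + n$
$\frac{37418}{-23851} + \frac{P{\left(102 \right)} + 24531}{32844} = \frac{37418}{-23851} + \frac{\left(-27 + 102\right) + 24531}{32844} = 37418 \left(- \frac{1}{23851}\right) + \left(75 + 24531\right) \frac{1}{32844} = - \frac{37418}{23851} + 24606 \cdot \frac{1}{32844} = - \frac{37418}{23851} + \frac{4101}{5474} = - \frac{273691}{333914}$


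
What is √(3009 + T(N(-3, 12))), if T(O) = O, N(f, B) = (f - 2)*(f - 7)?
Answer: √3059 ≈ 55.308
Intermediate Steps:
N(f, B) = (-7 + f)*(-2 + f) (N(f, B) = (-2 + f)*(-7 + f) = (-7 + f)*(-2 + f))
√(3009 + T(N(-3, 12))) = √(3009 + (14 + (-3)² - 9*(-3))) = √(3009 + (14 + 9 + 27)) = √(3009 + 50) = √3059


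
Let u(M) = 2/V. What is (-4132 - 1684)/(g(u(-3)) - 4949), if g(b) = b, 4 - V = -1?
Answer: 29080/24743 ≈ 1.1753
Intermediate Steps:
V = 5 (V = 4 - 1*(-1) = 4 + 1 = 5)
u(M) = ⅖ (u(M) = 2/5 = 2*(⅕) = ⅖)
(-4132 - 1684)/(g(u(-3)) - 4949) = (-4132 - 1684)/(⅖ - 4949) = -5816/(-24743/5) = -5816*(-5/24743) = 29080/24743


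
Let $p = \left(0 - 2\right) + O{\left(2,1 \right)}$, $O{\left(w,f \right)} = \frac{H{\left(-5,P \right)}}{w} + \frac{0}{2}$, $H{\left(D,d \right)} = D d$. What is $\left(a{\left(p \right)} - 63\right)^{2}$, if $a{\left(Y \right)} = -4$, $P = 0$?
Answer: $4489$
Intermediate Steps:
$O{\left(w,f \right)} = 0$ ($O{\left(w,f \right)} = \frac{\left(-5\right) 0}{w} + \frac{0}{2} = \frac{0}{w} + 0 \cdot \frac{1}{2} = 0 + 0 = 0$)
$p = -2$ ($p = \left(0 - 2\right) + 0 = -2 + 0 = -2$)
$\left(a{\left(p \right)} - 63\right)^{2} = \left(-4 - 63\right)^{2} = \left(-67\right)^{2} = 4489$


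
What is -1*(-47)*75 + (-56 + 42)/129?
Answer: 454711/129 ≈ 3524.9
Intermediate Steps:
-1*(-47)*75 + (-56 + 42)/129 = 47*75 - 14*1/129 = 3525 - 14/129 = 454711/129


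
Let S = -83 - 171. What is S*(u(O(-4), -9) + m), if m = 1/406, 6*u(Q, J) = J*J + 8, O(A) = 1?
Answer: -2294890/609 ≈ -3768.3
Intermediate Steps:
u(Q, J) = 4/3 + J**2/6 (u(Q, J) = (J*J + 8)/6 = (J**2 + 8)/6 = (8 + J**2)/6 = 4/3 + J**2/6)
m = 1/406 ≈ 0.0024631
S = -254
S*(u(O(-4), -9) + m) = -254*((4/3 + (1/6)*(-9)**2) + 1/406) = -254*((4/3 + (1/6)*81) + 1/406) = -254*((4/3 + 27/2) + 1/406) = -254*(89/6 + 1/406) = -254*9035/609 = -2294890/609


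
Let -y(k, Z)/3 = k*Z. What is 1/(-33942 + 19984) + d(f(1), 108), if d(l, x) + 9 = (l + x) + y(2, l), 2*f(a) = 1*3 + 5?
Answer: 1102681/13958 ≈ 79.000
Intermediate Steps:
y(k, Z) = -3*Z*k (y(k, Z) = -3*k*Z = -3*Z*k)
f(a) = 4 (f(a) = (1*3 + 5)/2 = (3 + 5)/2 = (½)*8 = 4)
d(l, x) = -9 + x - 5*l (d(l, x) = -9 + ((l + x) - 3*l*2) = -9 + ((l + x) - 6*l) = -9 + (x - 5*l) = -9 + x - 5*l)
1/(-33942 + 19984) + d(f(1), 108) = 1/(-33942 + 19984) + (-9 + 108 - 5*4) = 1/(-13958) + (-9 + 108 - 20) = -1/13958 + 79 = 1102681/13958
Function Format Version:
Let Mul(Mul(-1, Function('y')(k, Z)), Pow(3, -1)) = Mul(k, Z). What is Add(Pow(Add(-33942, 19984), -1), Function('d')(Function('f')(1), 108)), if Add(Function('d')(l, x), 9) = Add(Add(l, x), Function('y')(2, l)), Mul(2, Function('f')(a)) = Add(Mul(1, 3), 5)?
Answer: Rational(1102681, 13958) ≈ 79.000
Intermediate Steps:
Function('y')(k, Z) = Mul(-3, Z, k) (Function('y')(k, Z) = Mul(-3, Mul(k, Z)) = Mul(-3, Mul(Z, k)) = Mul(-3, Z, k))
Function('f')(a) = 4 (Function('f')(a) = Mul(Rational(1, 2), Add(Mul(1, 3), 5)) = Mul(Rational(1, 2), Add(3, 5)) = Mul(Rational(1, 2), 8) = 4)
Function('d')(l, x) = Add(-9, x, Mul(-5, l)) (Function('d')(l, x) = Add(-9, Add(Add(l, x), Mul(-3, l, 2))) = Add(-9, Add(Add(l, x), Mul(-6, l))) = Add(-9, Add(x, Mul(-5, l))) = Add(-9, x, Mul(-5, l)))
Add(Pow(Add(-33942, 19984), -1), Function('d')(Function('f')(1), 108)) = Add(Pow(Add(-33942, 19984), -1), Add(-9, 108, Mul(-5, 4))) = Add(Pow(-13958, -1), Add(-9, 108, -20)) = Add(Rational(-1, 13958), 79) = Rational(1102681, 13958)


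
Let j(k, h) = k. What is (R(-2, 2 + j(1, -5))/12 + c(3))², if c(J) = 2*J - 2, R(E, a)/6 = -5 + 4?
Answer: 49/4 ≈ 12.250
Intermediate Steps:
R(E, a) = -6 (R(E, a) = 6*(-5 + 4) = 6*(-1) = -6)
c(J) = -2 + 2*J
(R(-2, 2 + j(1, -5))/12 + c(3))² = (-6/12 + (-2 + 2*3))² = (-6*1/12 + (-2 + 6))² = (-½ + 4)² = (7/2)² = 49/4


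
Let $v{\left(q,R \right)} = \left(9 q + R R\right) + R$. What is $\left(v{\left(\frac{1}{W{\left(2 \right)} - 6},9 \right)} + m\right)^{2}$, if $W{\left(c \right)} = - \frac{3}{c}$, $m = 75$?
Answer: $\frac{670761}{25} \approx 26830.0$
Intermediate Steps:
$v{\left(q,R \right)} = R + R^{2} + 9 q$ ($v{\left(q,R \right)} = \left(9 q + R^{2}\right) + R = \left(R^{2} + 9 q\right) + R = R + R^{2} + 9 q$)
$\left(v{\left(\frac{1}{W{\left(2 \right)} - 6},9 \right)} + m\right)^{2} = \left(\left(9 + 9^{2} + \frac{9}{- \frac{3}{2} - 6}\right) + 75\right)^{2} = \left(\left(9 + 81 + \frac{9}{\left(-3\right) \frac{1}{2} - 6}\right) + 75\right)^{2} = \left(\left(9 + 81 + \frac{9}{- \frac{3}{2} - 6}\right) + 75\right)^{2} = \left(\left(9 + 81 + \frac{9}{- \frac{15}{2}}\right) + 75\right)^{2} = \left(\left(9 + 81 + 9 \left(- \frac{2}{15}\right)\right) + 75\right)^{2} = \left(\left(9 + 81 - \frac{6}{5}\right) + 75\right)^{2} = \left(\frac{444}{5} + 75\right)^{2} = \left(\frac{819}{5}\right)^{2} = \frac{670761}{25}$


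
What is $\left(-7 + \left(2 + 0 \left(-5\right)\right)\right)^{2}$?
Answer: $25$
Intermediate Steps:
$\left(-7 + \left(2 + 0 \left(-5\right)\right)\right)^{2} = \left(-7 + \left(2 + 0\right)\right)^{2} = \left(-7 + 2\right)^{2} = \left(-5\right)^{2} = 25$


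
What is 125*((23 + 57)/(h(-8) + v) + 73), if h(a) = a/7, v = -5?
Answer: 322375/43 ≈ 7497.1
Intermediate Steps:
h(a) = a/7 (h(a) = a*(1/7) = a/7)
125*((23 + 57)/(h(-8) + v) + 73) = 125*((23 + 57)/((1/7)*(-8) - 5) + 73) = 125*(80/(-8/7 - 5) + 73) = 125*(80/(-43/7) + 73) = 125*(80*(-7/43) + 73) = 125*(-560/43 + 73) = 125*(2579/43) = 322375/43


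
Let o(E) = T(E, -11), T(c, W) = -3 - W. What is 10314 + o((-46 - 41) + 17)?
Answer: 10322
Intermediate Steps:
o(E) = 8 (o(E) = -3 - 1*(-11) = -3 + 11 = 8)
10314 + o((-46 - 41) + 17) = 10314 + 8 = 10322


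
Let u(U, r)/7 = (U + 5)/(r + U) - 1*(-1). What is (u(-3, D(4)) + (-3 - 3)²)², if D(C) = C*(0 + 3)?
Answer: 160801/81 ≈ 1985.2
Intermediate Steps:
D(C) = 3*C (D(C) = C*3 = 3*C)
u(U, r) = 7 + 7*(5 + U)/(U + r) (u(U, r) = 7*((U + 5)/(r + U) - 1*(-1)) = 7*((5 + U)/(U + r) + 1) = 7*(1 + (5 + U)/(U + r)) = 7 + 7*(5 + U)/(U + r))
(u(-3, D(4)) + (-3 - 3)²)² = (7*(5 + 3*4 + 2*(-3))/(-3 + 3*4) + (-3 - 3)²)² = (7*(5 + 12 - 6)/(-3 + 12) + (-6)²)² = (7*11/9 + 36)² = (7*(⅑)*11 + 36)² = (77/9 + 36)² = (401/9)² = 160801/81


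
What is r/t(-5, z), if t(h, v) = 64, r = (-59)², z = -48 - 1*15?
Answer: 3481/64 ≈ 54.391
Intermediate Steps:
z = -63 (z = -48 - 15 = -63)
r = 3481
r/t(-5, z) = 3481/64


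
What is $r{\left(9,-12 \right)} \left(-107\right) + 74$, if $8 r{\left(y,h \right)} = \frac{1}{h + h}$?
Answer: $\frac{14315}{192} \approx 74.557$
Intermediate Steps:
$r{\left(y,h \right)} = \frac{1}{16 h}$ ($r{\left(y,h \right)} = \frac{1}{8 \left(h + h\right)} = \frac{1}{8 \cdot 2 h} = \frac{\frac{1}{2} \frac{1}{h}}{8} = \frac{1}{16 h}$)
$r{\left(9,-12 \right)} \left(-107\right) + 74 = \frac{1}{16 \left(-12\right)} \left(-107\right) + 74 = \frac{1}{16} \left(- \frac{1}{12}\right) \left(-107\right) + 74 = \left(- \frac{1}{192}\right) \left(-107\right) + 74 = \frac{107}{192} + 74 = \frac{14315}{192}$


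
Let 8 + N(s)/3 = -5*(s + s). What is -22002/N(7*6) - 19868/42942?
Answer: 76608281/4594794 ≈ 16.673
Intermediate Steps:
N(s) = -24 - 30*s (N(s) = -24 + 3*(-5*(s + s)) = -24 + 3*(-10*s) = -24 - 30*s)
-22002/N(7*6) - 19868/42942 = -22002/(-24 - 210*6) - 19868/42942 = -22002/(-24 - 30*42) - 19868*1/42942 = -22002/(-24 - 1260) - 9934/21471 = -22002/(-1284) - 9934/21471 = -22002*(-1/1284) - 9934/21471 = 3667/214 - 9934/21471 = 76608281/4594794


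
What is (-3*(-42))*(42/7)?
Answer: 756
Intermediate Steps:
(-3*(-42))*(42/7) = 126*(42*(⅐)) = 126*6 = 756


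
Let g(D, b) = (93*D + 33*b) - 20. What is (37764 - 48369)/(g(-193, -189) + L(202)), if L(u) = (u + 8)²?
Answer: -1515/2842 ≈ -0.53308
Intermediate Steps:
g(D, b) = -20 + 33*b + 93*D (g(D, b) = (33*b + 93*D) - 20 = -20 + 33*b + 93*D)
L(u) = (8 + u)²
(37764 - 48369)/(g(-193, -189) + L(202)) = (37764 - 48369)/((-20 + 33*(-189) + 93*(-193)) + (8 + 202)²) = -10605/((-20 - 6237 - 17949) + 210²) = -10605/(-24206 + 44100) = -10605/19894 = -10605*1/19894 = -1515/2842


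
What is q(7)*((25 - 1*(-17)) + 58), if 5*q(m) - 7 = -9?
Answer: -40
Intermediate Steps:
q(m) = -⅖ (q(m) = 7/5 + (⅕)*(-9) = 7/5 - 9/5 = -⅖)
q(7)*((25 - 1*(-17)) + 58) = -2*((25 - 1*(-17)) + 58)/5 = -2*((25 + 17) + 58)/5 = -2*(42 + 58)/5 = -⅖*100 = -40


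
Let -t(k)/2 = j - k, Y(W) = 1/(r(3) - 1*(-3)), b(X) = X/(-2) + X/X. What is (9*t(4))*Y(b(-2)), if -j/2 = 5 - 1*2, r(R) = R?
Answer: 30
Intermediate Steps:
b(X) = 1 - X/2 (b(X) = X*(-½) + 1 = -X/2 + 1 = 1 - X/2)
j = -6 (j = -2*(5 - 1*2) = -2*(5 - 2) = -2*3 = -6)
Y(W) = ⅙ (Y(W) = 1/(3 - 1*(-3)) = 1/(3 + 3) = 1/6 = ⅙)
t(k) = 12 + 2*k (t(k) = -2*(-6 - k) = 12 + 2*k)
(9*t(4))*Y(b(-2)) = (9*(12 + 2*4))*(⅙) = (9*(12 + 8))*(⅙) = (9*20)*(⅙) = 180*(⅙) = 30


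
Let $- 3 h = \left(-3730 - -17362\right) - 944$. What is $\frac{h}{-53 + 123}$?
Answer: $- \frac{6344}{105} \approx -60.419$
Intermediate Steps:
$h = - \frac{12688}{3}$ ($h = - \frac{\left(-3730 - -17362\right) - 944}{3} = - \frac{\left(-3730 + 17362\right) - 944}{3} = - \frac{13632 - 944}{3} = \left(- \frac{1}{3}\right) 12688 = - \frac{12688}{3} \approx -4229.3$)
$\frac{h}{-53 + 123} = \frac{1}{-53 + 123} \left(- \frac{12688}{3}\right) = \frac{1}{70} \left(- \frac{12688}{3}\right) = - \frac{6344}{105}$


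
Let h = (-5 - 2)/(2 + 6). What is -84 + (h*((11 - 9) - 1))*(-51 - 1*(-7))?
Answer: -91/2 ≈ -45.500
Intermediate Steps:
h = -7/8 ≈ -0.87500
-84 + (h*((11 - 9) - 1))*(-51 - 1*(-7)) = -84 + (-7*((11 - 9) - 1)/8)*(-51 - 1*(-7)) = -84 + (-7*(2 - 1)/8)*(-51 + 7) = -84 - 7/8*1*(-44) = -84 - 7/8*(-44) = -84 + 77/2 = -91/2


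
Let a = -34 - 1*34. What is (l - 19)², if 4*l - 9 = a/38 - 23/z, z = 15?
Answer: 100420441/324900 ≈ 309.08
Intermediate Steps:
a = -68 (a = -34 - 34 = -68)
l = 809/570 (l = 9/4 + (-68/38 - 23/15)/4 = 9/4 + (-68*1/38 - 23*1/15)/4 = 9/4 + (-34/19 - 23/15)/4 = 9/4 + (¼)*(-947/285) = 9/4 - 947/1140 = 809/570 ≈ 1.4193)
(l - 19)² = (809/570 - 19)² = (-10021/570)² = 100420441/324900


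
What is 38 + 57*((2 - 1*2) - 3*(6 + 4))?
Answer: -1672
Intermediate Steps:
38 + 57*((2 - 1*2) - 3*(6 + 4)) = 38 + 57*((2 - 2) - 3*10) = 38 + 57*(0 - 30) = 38 + 57*(-30) = 38 - 1710 = -1672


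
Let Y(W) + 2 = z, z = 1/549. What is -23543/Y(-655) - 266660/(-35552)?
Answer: 114951482521/9750136 ≈ 11790.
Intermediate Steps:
z = 1/549 ≈ 0.0018215
Y(W) = -1097/549 (Y(W) = -2 + 1/549 = -1097/549)
-23543/Y(-655) - 266660/(-35552) = -23543/(-1097/549) - 266660/(-35552) = -23543*(-549/1097) - 266660*(-1/35552) = 12925107/1097 + 66665/8888 = 114951482521/9750136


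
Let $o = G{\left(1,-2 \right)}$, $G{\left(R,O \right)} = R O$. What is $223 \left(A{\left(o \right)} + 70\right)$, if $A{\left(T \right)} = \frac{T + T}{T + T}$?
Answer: $15833$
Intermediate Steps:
$G{\left(R,O \right)} = O R$
$o = -2$ ($o = \left(-2\right) 1 = -2$)
$A{\left(T \right)} = 1$ ($A{\left(T \right)} = \frac{2 T}{2 T} = 2 T \frac{1}{2 T} = 1$)
$223 \left(A{\left(o \right)} + 70\right) = 223 \left(1 + 70\right) = 223 \cdot 71 = 15833$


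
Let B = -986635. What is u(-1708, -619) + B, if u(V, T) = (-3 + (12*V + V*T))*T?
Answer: -642736742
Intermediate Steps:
u(V, T) = T*(-3 + 12*V + T*V) (u(V, T) = (-3 + (12*V + T*V))*T = (-3 + 12*V + T*V)*T = T*(-3 + 12*V + T*V))
u(-1708, -619) + B = -619*(-3 + 12*(-1708) - 619*(-1708)) - 986635 = -619*(-3 - 20496 + 1057252) - 986635 = -619*1036753 - 986635 = -641750107 - 986635 = -642736742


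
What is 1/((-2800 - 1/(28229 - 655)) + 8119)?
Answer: 27574/146666105 ≈ 0.00018801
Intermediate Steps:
1/((-2800 - 1/(28229 - 655)) + 8119) = 1/((-2800 - 1/27574) + 8119) = 1/(-77207201/27574 + 8119) = 1/(146666105/27574) = 27574/146666105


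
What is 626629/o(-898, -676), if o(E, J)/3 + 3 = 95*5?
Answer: 626629/1416 ≈ 442.53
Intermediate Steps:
o(E, J) = 1416 (o(E, J) = -9 + 3*(95*5) = -9 + 3*475 = -9 + 1425 = 1416)
626629/o(-898, -676) = 626629/1416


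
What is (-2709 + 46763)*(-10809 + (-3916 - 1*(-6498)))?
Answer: -362432258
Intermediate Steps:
(-2709 + 46763)*(-10809 + (-3916 - 1*(-6498))) = 44054*(-10809 + (-3916 + 6498)) = 44054*(-10809 + 2582) = 44054*(-8227) = -362432258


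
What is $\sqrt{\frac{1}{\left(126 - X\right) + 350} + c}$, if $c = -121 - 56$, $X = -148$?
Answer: $\frac{i \sqrt{4307433}}{156} \approx 13.304 i$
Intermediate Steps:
$c = -177$ ($c = -121 - 56 = -177$)
$\sqrt{\frac{1}{\left(126 - X\right) + 350} + c} = \sqrt{\frac{1}{\left(126 - -148\right) + 350} - 177} = \sqrt{\frac{1}{\left(126 + 148\right) + 350} - 177} = \sqrt{\frac{1}{274 + 350} - 177} = \sqrt{\frac{1}{624} - 177} = \sqrt{- \frac{110447}{624}} = \frac{i \sqrt{4307433}}{156}$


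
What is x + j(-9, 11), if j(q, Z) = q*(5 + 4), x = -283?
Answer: -364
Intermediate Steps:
j(q, Z) = 9*q (j(q, Z) = q*9 = 9*q)
x + j(-9, 11) = -283 + 9*(-9) = -283 - 81 = -364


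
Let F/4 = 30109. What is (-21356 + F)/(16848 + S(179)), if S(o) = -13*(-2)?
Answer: 49540/8437 ≈ 5.8718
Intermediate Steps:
S(o) = 26
F = 120436 (F = 4*30109 = 120436)
(-21356 + F)/(16848 + S(179)) = (-21356 + 120436)/(16848 + 26) = 99080/16874 = 99080*(1/16874) = 49540/8437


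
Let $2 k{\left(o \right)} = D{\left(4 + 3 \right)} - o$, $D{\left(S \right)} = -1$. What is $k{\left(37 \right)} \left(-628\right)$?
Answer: $11932$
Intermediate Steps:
$k{\left(o \right)} = - \frac{1}{2} - \frac{o}{2}$ ($k{\left(o \right)} = \frac{-1 - o}{2} = - \frac{1}{2} - \frac{o}{2}$)
$k{\left(37 \right)} \left(-628\right) = \left(- \frac{1}{2} - \frac{37}{2}\right) \left(-628\right) = \left(-19\right) \left(-628\right) = 11932$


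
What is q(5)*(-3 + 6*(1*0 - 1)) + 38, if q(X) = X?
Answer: -7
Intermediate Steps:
q(5)*(-3 + 6*(1*0 - 1)) + 38 = 5*(-3 + 6*(1*0 - 1)) + 38 = 5*(-3 + 6*(0 - 1)) + 38 = 5*(-3 + 6*(-1)) + 38 = 5*(-3 - 6) + 38 = 5*(-9) + 38 = -45 + 38 = -7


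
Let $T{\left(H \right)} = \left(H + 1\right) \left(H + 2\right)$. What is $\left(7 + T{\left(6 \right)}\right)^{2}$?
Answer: $3969$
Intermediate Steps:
$T{\left(H \right)} = \left(1 + H\right) \left(2 + H\right)$
$\left(7 + T{\left(6 \right)}\right)^{2} = \left(7 + \left(2 + 6^{2} + 3 \cdot 6\right)\right)^{2} = \left(7 + \left(2 + 36 + 18\right)\right)^{2} = \left(7 + 56\right)^{2} = 63^{2} = 3969$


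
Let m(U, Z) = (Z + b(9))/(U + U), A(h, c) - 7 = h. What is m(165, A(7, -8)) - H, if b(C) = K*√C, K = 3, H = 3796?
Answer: -1252657/330 ≈ -3795.9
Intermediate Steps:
b(C) = 3*√C
A(h, c) = 7 + h
m(U, Z) = (9 + Z)/(2*U) (m(U, Z) = (Z + 3*√9)/(U + U) = (Z + 3*3)/((2*U)) = (Z + 9)*(1/(2*U)) = (9 + Z)*(1/(2*U)) = (9 + Z)/(2*U))
m(165, A(7, -8)) - H = (½)*(9 + (7 + 7))/165 - 1*3796 = (½)*(1/165)*(9 + 14) - 3796 = (½)*(1/165)*23 - 3796 = 23/330 - 3796 = -1252657/330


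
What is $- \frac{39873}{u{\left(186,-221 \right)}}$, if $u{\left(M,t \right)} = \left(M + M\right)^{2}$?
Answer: $- \frac{13291}{46128} \approx -0.28813$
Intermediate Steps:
$u{\left(M,t \right)} = 4 M^{2}$ ($u{\left(M,t \right)} = \left(2 M\right)^{2} = 4 M^{2}$)
$- \frac{39873}{u{\left(186,-221 \right)}} = - \frac{39873}{4 \cdot 186^{2}} = - \frac{39873}{4 \cdot 34596} = - \frac{39873}{138384} = \left(-39873\right) \frac{1}{138384} = - \frac{13291}{46128}$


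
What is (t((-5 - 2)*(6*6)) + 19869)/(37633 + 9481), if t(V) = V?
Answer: 19617/47114 ≈ 0.41637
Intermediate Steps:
(t((-5 - 2)*(6*6)) + 19869)/(37633 + 9481) = ((-5 - 2)*(6*6) + 19869)/(37633 + 9481) = (-7*36 + 19869)/47114 = (-252 + 19869)*(1/47114) = 19617*(1/47114) = 19617/47114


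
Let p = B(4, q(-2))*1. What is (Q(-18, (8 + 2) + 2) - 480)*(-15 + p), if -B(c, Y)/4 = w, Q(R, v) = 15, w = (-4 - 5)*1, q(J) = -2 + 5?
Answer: -9765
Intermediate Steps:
q(J) = 3
w = -9 (w = -9*1 = -9)
B(c, Y) = 36 (B(c, Y) = -4*(-9) = 36)
p = 36 (p = 36*1 = 36)
(Q(-18, (8 + 2) + 2) - 480)*(-15 + p) = (15 - 480)*(-15 + 36) = -465*21 = -9765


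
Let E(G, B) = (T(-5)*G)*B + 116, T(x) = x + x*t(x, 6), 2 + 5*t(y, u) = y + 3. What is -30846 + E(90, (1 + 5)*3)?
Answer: -32350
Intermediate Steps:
t(y, u) = ⅕ + y/5 (t(y, u) = -⅖ + (y + 3)/5 = -⅖ + (3 + y)/5 = -⅖ + (⅗ + y/5) = ⅕ + y/5)
T(x) = x + x*(⅕ + x/5)
E(G, B) = 116 - B*G (E(G, B) = (((⅕)*(-5)*(6 - 5))*G)*B + 116 = (((⅕)*(-5)*1)*G)*B + 116 = (-G)*B + 116 = -B*G + 116 = 116 - B*G)
-30846 + E(90, (1 + 5)*3) = -30846 + (116 - 1*(1 + 5)*3*90) = -30846 + (116 - 1*6*3*90) = -30846 + (116 - 1*18*90) = -30846 + (116 - 1620) = -30846 - 1504 = -32350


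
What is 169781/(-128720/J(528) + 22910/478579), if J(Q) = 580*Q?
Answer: -311038861949772/682334131 ≈ -4.5585e+5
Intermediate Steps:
169781/(-128720/J(528) + 22910/478579) = 169781/(-128720/(580*528) + 22910/478579) = 169781/(-128720/306240 + 22910*(1/478579)) = 169781/(-128720*1/306240 + 22910/478579) = 169781/(-1609/3828 + 22910/478579) = 169781/(-682334131/1832000412) = 169781*(-1832000412/682334131) = -311038861949772/682334131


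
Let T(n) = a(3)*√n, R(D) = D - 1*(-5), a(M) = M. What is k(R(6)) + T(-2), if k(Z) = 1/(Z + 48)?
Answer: 1/59 + 3*I*√2 ≈ 0.016949 + 4.2426*I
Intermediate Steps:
R(D) = 5 + D (R(D) = D + 5 = 5 + D)
T(n) = 3*√n
k(Z) = 1/(48 + Z)
k(R(6)) + T(-2) = 1/(48 + (5 + 6)) + 3*√(-2) = 1/(48 + 11) + 3*(I*√2) = 1/59 + 3*I*√2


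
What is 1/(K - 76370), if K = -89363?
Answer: -1/165733 ≈ -6.0338e-6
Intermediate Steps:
1/(K - 76370) = 1/(-89363 - 76370) = 1/(-165733) = -1/165733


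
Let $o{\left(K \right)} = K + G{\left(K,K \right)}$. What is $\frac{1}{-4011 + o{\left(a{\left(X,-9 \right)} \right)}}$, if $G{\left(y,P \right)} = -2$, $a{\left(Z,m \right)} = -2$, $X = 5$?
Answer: $- \frac{1}{4015} \approx -0.00024907$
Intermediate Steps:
$o{\left(K \right)} = -2 + K$ ($o{\left(K \right)} = K - 2 = -2 + K$)
$\frac{1}{-4011 + o{\left(a{\left(X,-9 \right)} \right)}} = \frac{1}{-4011 - 4} = \frac{1}{-4015} = - \frac{1}{4015}$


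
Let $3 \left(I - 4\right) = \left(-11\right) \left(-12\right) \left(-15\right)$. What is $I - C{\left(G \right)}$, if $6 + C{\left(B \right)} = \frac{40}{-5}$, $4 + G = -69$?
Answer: $-642$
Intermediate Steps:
$G = -73$ ($G = -4 - 69 = -73$)
$C{\left(B \right)} = -14$ ($C{\left(B \right)} = -6 + \frac{40}{-5} = -6 + 40 \left(- \frac{1}{5}\right) = -6 - 8 = -14$)
$I = -656$ ($I = 4 + \frac{\left(-11\right) \left(-12\right) \left(-15\right)}{3} = 4 + \frac{132 \left(-15\right)}{3} = 4 + \frac{1}{3} \left(-1980\right) = 4 - 660 = -656$)
$I - C{\left(G \right)} = -656 - -14 = -656 + 14 = -642$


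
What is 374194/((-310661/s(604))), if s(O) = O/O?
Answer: -374194/310661 ≈ -1.2045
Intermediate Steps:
s(O) = 1
374194/((-310661/s(604))) = 374194/((-310661/1)) = 374194/((-310661*1)) = 374194/(-310661) = 374194*(-1/310661) = -374194/310661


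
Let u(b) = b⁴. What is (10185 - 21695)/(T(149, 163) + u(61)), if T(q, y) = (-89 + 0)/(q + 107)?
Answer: -2946560/3544535207 ≈ -0.00083130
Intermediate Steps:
T(q, y) = -89/(107 + q)
(10185 - 21695)/(T(149, 163) + u(61)) = (10185 - 21695)/(-89/(107 + 149) + 61⁴) = -11510/(-89/256 + 13845841) = -11510/3544535207/256 = -11510*256/3544535207 = -2946560/3544535207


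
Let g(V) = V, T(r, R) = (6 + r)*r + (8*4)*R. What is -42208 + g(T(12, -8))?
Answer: -42248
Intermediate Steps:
T(r, R) = 32*R + r*(6 + r) (T(r, R) = r*(6 + r) + 32*R = 32*R + r*(6 + r))
-42208 + g(T(12, -8)) = -42208 + (12² + 6*12 + 32*(-8)) = -42208 + (144 + 72 - 256) = -42208 - 40 = -42248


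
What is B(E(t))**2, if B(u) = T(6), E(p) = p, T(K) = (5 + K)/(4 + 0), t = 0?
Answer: 121/16 ≈ 7.5625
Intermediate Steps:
T(K) = 5/4 + K/4 (T(K) = (5 + K)/4 = (5 + K)*(1/4) = 5/4 + K/4)
B(u) = 11/4 (B(u) = 5/4 + (1/4)*6 = 5/4 + 3/2 = 11/4)
B(E(t))**2 = (11/4)**2 = 121/16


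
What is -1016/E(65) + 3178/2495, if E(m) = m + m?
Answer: -212178/32435 ≈ -6.5416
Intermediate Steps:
E(m) = 2*m
-1016/E(65) + 3178/2495 = -1016/(2*65) + 3178/2495 = -1016/130 + 3178*(1/2495) = -1016*1/130 + 3178/2495 = -508/65 + 3178/2495 = -212178/32435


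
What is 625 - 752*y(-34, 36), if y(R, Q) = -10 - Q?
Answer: 35217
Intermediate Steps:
625 - 752*y(-34, 36) = 625 - 752*(-10 - 1*36) = 625 - 752*(-10 - 36) = 625 - 752*(-46) = 625 + 34592 = 35217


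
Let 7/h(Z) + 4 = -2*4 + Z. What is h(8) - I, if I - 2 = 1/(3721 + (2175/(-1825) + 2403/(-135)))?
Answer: -20269955/5404932 ≈ -3.7503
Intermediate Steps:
h(Z) = 7/(-12 + Z) (h(Z) = 7/(-4 + (-2*4 + Z)) = 7/(-4 + (-8 + Z)) = 7/(-12 + Z))
I = 2702831/1351233 (I = 2 + 1/(3721 + (2175/(-1825) + 2403/(-135))) = 2 + 1/(3721 + (2175*(-1/1825) + 2403*(-1/135))) = 2 + 1/(3721 + (-87/73 - 89/5)) = 2 + 1/(3721 - 6932/365) = 2 + 1/(1351233/365) = 2 + 365/1351233 = 2702831/1351233 ≈ 2.0003)
h(8) - I = 7/(-12 + 8) - 1*2702831/1351233 = 7/(-4) - 2702831/1351233 = 7*(-¼) - 2702831/1351233 = -7/4 - 2702831/1351233 = -20269955/5404932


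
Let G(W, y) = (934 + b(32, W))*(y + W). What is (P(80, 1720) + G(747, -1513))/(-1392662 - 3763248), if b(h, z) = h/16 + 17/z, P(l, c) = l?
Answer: 267767167/1925732385 ≈ 0.13905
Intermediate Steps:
b(h, z) = 17/z + h/16 (b(h, z) = h*(1/16) + 17/z = h/16 + 17/z = 17/z + h/16)
G(W, y) = (936 + 17/W)*(W + y) (G(W, y) = (934 + (17/W + (1/16)*32))*(y + W) = (934 + (17/W + 2))*(W + y) = (934 + (2 + 17/W))*(W + y) = (936 + 17/W)*(W + y))
(P(80, 1720) + G(747, -1513))/(-1392662 - 3763248) = (80 + (17 + 936*747 + 936*(-1513) + 17*(-1513)/747))/(-1392662 - 3763248) = (80 + (17 + 699192 - 1416168 + 17*(-1513)*(1/747)))/(-5155910) = (80 + (17 + 699192 - 1416168 - 25721/747))*(-1/5155910) = (80 - 535594094/747)*(-1/5155910) = -535534334/747*(-1/5155910) = 267767167/1925732385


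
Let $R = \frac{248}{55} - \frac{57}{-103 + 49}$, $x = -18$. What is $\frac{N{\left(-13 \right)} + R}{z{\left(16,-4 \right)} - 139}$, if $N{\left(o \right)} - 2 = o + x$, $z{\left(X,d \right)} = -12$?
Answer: $\frac{23201}{149490} \approx 0.1552$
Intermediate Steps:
$N{\left(o \right)} = -16 + o$ ($N{\left(o \right)} = 2 + \left(o - 18\right) = 2 + \left(-18 + o\right) = -16 + o$)
$R = \frac{5509}{990}$ ($R = 248 \cdot \frac{1}{55} - \frac{57}{-54} = \frac{248}{55} - - \frac{19}{18} = \frac{248}{55} + \frac{19}{18} = \frac{5509}{990} \approx 5.5646$)
$\frac{N{\left(-13 \right)} + R}{z{\left(16,-4 \right)} - 139} = \frac{\left(-16 - 13\right) + \frac{5509}{990}}{-12 - 139} = \frac{-29 + \frac{5509}{990}}{-151} = \left(- \frac{23201}{990}\right) \left(- \frac{1}{151}\right) = \frac{23201}{149490}$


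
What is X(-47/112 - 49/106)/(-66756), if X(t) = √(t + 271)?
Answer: -√594869191/99065904 ≈ -0.00024620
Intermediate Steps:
X(t) = √(271 + t)
X(-47/112 - 49/106)/(-66756) = √(271 + (-47/112 - 49/106))/(-66756) = √(271 + (-47*1/112 - 49*1/106))*(-1/66756) = √(271 + (-47/112 - 49/106))*(-1/66756) = √(271 - 5235/5936)*(-1/66756) = √(1603421/5936)*(-1/66756) = (√594869191/1484)*(-1/66756) = -√594869191/99065904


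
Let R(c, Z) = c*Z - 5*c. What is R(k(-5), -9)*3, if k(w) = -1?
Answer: 42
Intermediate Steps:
R(c, Z) = -5*c + Z*c (R(c, Z) = Z*c - 5*c = -5*c + Z*c)
R(k(-5), -9)*3 = -(-5 - 9)*3 = -1*(-14)*3 = 14*3 = 42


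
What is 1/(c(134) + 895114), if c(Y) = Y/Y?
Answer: 1/895115 ≈ 1.1172e-6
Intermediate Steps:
c(Y) = 1
1/(c(134) + 895114) = 1/(1 + 895114) = 1/895115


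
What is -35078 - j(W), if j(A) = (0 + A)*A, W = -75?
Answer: -40703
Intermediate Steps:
j(A) = A**2 (j(A) = A*A = A**2)
-35078 - j(W) = -35078 - 1*(-75)**2 = -35078 - 1*5625 = -35078 - 5625 = -40703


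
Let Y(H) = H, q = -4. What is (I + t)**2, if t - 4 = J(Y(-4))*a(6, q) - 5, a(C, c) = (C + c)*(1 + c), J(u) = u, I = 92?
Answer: 13225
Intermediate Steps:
a(C, c) = (1 + c)*(C + c)
t = 23 (t = 4 + (-4*(6 - 4 + (-4)**2 + 6*(-4)) - 5) = 4 + (-4*(6 - 4 + 16 - 24) - 5) = 4 + (-4*(-6) - 5) = 4 + (24 - 5) = 4 + 19 = 23)
(I + t)**2 = (92 + 23)**2 = 115**2 = 13225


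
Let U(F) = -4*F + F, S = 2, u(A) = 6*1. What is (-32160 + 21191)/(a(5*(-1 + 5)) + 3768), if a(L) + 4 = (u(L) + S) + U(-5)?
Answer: -1567/541 ≈ -2.8965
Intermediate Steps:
u(A) = 6
U(F) = -3*F
a(L) = 19 (a(L) = -4 + ((6 + 2) - 3*(-5)) = -4 + (8 + 15) = -4 + 23 = 19)
(-32160 + 21191)/(a(5*(-1 + 5)) + 3768) = (-32160 + 21191)/(19 + 3768) = -10969/3787 = -10969*1/3787 = -1567/541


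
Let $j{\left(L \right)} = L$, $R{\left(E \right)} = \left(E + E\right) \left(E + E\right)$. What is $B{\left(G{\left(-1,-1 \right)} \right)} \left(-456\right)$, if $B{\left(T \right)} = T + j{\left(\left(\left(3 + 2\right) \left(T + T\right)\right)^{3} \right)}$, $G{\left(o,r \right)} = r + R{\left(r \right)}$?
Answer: $-12313368$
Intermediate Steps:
$R{\left(E \right)} = 4 E^{2}$ ($R{\left(E \right)} = 2 E 2 E = 4 E^{2}$)
$G{\left(o,r \right)} = r + 4 r^{2}$
$B{\left(T \right)} = T + 1000 T^{3}$ ($B{\left(T \right)} = T + \left(\left(3 + 2\right) \left(T + T\right)\right)^{3} = T + \left(5 \cdot 2 T\right)^{3} = T + \left(10 T\right)^{3} = T + 1000 T^{3}$)
$B{\left(G{\left(-1,-1 \right)} \right)} \left(-456\right) = \left(- (1 + 4 \left(-1\right)) + 1000 \left(- (1 + 4 \left(-1\right))\right)^{3}\right) \left(-456\right) = \left(- (1 - 4) + 1000 \left(- (1 - 4)\right)^{3}\right) \left(-456\right) = \left(\left(-1\right) \left(-3\right) + 1000 \left(\left(-1\right) \left(-3\right)\right)^{3}\right) \left(-456\right) = \left(3 + 1000 \cdot 3^{3}\right) \left(-456\right) = \left(3 + 1000 \cdot 27\right) \left(-456\right) = \left(3 + 27000\right) \left(-456\right) = 27003 \left(-456\right) = -12313368$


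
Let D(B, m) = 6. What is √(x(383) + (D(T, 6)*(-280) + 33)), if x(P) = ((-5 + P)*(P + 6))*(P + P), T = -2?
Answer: 45*√55621 ≈ 10613.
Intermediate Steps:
x(P) = 2*P*(-5 + P)*(6 + P) (x(P) = ((-5 + P)*(6 + P))*(2*P) = 2*P*(-5 + P)*(6 + P))
√(x(383) + (D(T, 6)*(-280) + 33)) = √(2*383*(-30 + 383 + 383²) + (6*(-280) + 33)) = √(2*383*(-30 + 383 + 146689) + (-1680 + 33)) = √(2*383*147042 - 1647) = √(112634172 - 1647) = √112632525 = 45*√55621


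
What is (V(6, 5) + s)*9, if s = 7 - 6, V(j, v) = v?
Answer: 54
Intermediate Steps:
s = 1
(V(6, 5) + s)*9 = (5 + 1)*9 = 6*9 = 54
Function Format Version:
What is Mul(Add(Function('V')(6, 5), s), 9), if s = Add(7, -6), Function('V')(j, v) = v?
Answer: 54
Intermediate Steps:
s = 1
Mul(Add(Function('V')(6, 5), s), 9) = Mul(Add(5, 1), 9) = Mul(6, 9) = 54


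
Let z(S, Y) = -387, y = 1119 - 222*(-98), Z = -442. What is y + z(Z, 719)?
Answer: 22488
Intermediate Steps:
y = 22875 (y = 1119 + 21756 = 22875)
y + z(Z, 719) = 22875 - 387 = 22488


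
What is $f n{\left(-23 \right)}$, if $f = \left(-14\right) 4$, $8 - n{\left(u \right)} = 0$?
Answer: $-448$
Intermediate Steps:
$n{\left(u \right)} = 8$ ($n{\left(u \right)} = 8 - 0 = 8 + 0 = 8$)
$f = -56$
$f n{\left(-23 \right)} = \left(-56\right) 8 = -448$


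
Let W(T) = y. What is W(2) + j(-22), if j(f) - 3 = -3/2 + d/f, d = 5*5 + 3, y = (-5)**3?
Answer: -2745/22 ≈ -124.77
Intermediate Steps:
y = -125
W(T) = -125
d = 28 (d = 25 + 3 = 28)
j(f) = 3/2 + 28/f (j(f) = 3 + (-3/2 + 28/f) = 3/2 + 28/f)
W(2) + j(-22) = -125 + (3/2 + 28/(-22)) = -125 + (3/2 + 28*(-1/22)) = -125 + (3/2 - 14/11) = -125 + 5/22 = -2745/22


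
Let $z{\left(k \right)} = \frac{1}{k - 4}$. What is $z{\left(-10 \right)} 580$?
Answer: $- \frac{290}{7} \approx -41.429$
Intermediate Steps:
$z{\left(k \right)} = \frac{1}{-4 + k}$
$z{\left(-10 \right)} 580 = \frac{1}{-4 - 10} \cdot 580 = \frac{1}{-14} \cdot 580 = \left(- \frac{1}{14}\right) 580 = - \frac{290}{7}$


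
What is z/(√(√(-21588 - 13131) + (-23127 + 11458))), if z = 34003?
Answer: 34003/√(-11669 + I*√34719) ≈ 2.5128 - 314.75*I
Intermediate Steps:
z/(√(√(-21588 - 13131) + (-23127 + 11458))) = 34003/(√(√(-21588 - 13131) + (-23127 + 11458))) = 34003/(√(√(-34719) - 11669)) = 34003/(√(I*√34719 - 11669)) = 34003/(√(-11669 + I*√34719)) = 34003/√(-11669 + I*√34719)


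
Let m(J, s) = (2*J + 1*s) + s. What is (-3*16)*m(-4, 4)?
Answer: 0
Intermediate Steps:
m(J, s) = 2*J + 2*s (m(J, s) = (2*J + s) + s = (s + 2*J) + s = 2*J + 2*s)
(-3*16)*m(-4, 4) = (-3*16)*(2*(-4) + 2*4) = -48*(-8 + 8) = -48*0 = 0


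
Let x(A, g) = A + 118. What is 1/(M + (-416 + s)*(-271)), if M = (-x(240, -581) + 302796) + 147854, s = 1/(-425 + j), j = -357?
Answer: 782/440288167 ≈ 1.7761e-6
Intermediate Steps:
s = -1/782 (s = 1/(-425 - 357) = 1/(-782) = -1/782 ≈ -0.0012788)
x(A, g) = 118 + A
M = 450292 (M = (-(118 + 240) + 302796) + 147854 = (-1*358 + 302796) + 147854 = (-358 + 302796) + 147854 = 302438 + 147854 = 450292)
1/(M + (-416 + s)*(-271)) = 1/(450292 + (-416 - 1/782)*(-271)) = 1/(450292 - 325313/782*(-271)) = 1/(450292 + 88159823/782) = 1/(440288167/782) = 782/440288167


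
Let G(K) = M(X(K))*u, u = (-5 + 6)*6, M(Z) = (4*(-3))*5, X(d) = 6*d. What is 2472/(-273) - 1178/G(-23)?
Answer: -94721/16380 ≈ -5.7827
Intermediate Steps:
M(Z) = -60 (M(Z) = -12*5 = -60)
u = 6 (u = 1*6 = 6)
G(K) = -360 (G(K) = -60*6 = -360)
2472/(-273) - 1178/G(-23) = 2472/(-273) - 1178/(-360) = 2472*(-1/273) - 1178*(-1/360) = -824/91 + 589/180 = -94721/16380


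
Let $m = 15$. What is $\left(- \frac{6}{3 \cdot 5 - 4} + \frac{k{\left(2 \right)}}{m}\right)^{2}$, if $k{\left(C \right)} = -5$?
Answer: $\frac{841}{1089} \approx 0.77227$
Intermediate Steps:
$\left(- \frac{6}{3 \cdot 5 - 4} + \frac{k{\left(2 \right)}}{m}\right)^{2} = \left(- \frac{6}{3 \cdot 5 - 4} - \frac{5}{15}\right)^{2} = \left(- \frac{6}{15 - 4} - \frac{1}{3}\right)^{2} = \left(- \frac{6}{11} - \frac{1}{3}\right)^{2} = \left(- \frac{29}{33}\right)^{2} = \frac{841}{1089}$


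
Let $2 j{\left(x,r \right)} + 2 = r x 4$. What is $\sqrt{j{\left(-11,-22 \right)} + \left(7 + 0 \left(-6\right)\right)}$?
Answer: $7 \sqrt{10} \approx 22.136$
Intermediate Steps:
$j{\left(x,r \right)} = -1 + 2 r x$ ($j{\left(x,r \right)} = -1 + \frac{r x 4}{2} = -1 + \frac{4 r x}{2} = -1 + 2 r x$)
$\sqrt{j{\left(-11,-22 \right)} + \left(7 + 0 \left(-6\right)\right)} = \sqrt{\left(-1 + 2 \left(-22\right) \left(-11\right)\right) + \left(7 + 0 \left(-6\right)\right)} = \sqrt{\left(-1 + 484\right) + \left(7 + 0\right)} = \sqrt{483 + 7} = \sqrt{490} = 7 \sqrt{10}$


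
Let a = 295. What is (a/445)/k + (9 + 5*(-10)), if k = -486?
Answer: -1773473/43254 ≈ -41.001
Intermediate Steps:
(a/445)/k + (9 + 5*(-10)) = (295/445)/(-486) + (9 + 5*(-10)) = (295*(1/445))*(-1/486) + (9 - 50) = (59/89)*(-1/486) - 41 = -59/43254 - 41 = -1773473/43254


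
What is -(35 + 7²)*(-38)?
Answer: 3192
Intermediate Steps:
-(35 + 7²)*(-38) = -(35 + 49)*(-38) = -84*(-38) = -1*(-3192) = 3192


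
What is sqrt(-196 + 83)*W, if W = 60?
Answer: 60*I*sqrt(113) ≈ 637.81*I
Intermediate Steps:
sqrt(-196 + 83)*W = sqrt(-196 + 83)*60 = sqrt(-113)*60 = (I*sqrt(113))*60 = 60*I*sqrt(113)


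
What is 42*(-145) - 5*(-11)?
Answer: -6035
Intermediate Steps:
42*(-145) - 5*(-11) = -6090 + 55 = -6035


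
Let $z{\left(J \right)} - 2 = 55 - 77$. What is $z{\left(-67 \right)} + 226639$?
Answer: $226619$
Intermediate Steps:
$z{\left(J \right)} = -20$ ($z{\left(J \right)} = 2 + \left(55 - 77\right) = 2 - 22 = -20$)
$z{\left(-67 \right)} + 226639 = -20 + 226639 = 226619$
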